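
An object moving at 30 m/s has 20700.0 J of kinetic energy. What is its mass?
KE = ½mv² → m = 2KE/v² = 2×20700.0/30² = 46.0 kg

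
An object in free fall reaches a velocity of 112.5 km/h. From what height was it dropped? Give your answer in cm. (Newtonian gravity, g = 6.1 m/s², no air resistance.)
h = v²/(2g) (with unit conversion) = 8005.0 cm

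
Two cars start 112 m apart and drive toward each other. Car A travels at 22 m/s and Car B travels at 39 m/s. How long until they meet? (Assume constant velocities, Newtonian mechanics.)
Combined speed: v_combined = 22 + 39 = 61 m/s
Time to meet: t = d/61 = 112/61 = 1.84 s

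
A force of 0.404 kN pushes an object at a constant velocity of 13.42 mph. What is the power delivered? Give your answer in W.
P = Fv = 404 N × 5.999 m/s = 2424 W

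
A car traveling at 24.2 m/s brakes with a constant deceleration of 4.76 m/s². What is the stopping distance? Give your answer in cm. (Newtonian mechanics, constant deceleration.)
d = v₀² / (2a) (with unit conversion) = 6152.0 cm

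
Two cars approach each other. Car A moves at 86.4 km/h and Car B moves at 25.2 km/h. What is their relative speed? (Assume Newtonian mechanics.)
v_rel = v_A + v_B = 86.4 + 25.2 = 111.6 km/h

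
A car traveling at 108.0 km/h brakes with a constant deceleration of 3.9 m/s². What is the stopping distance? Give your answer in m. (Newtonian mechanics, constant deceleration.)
d = v₀² / (2a) (with unit conversion) = 115.4 m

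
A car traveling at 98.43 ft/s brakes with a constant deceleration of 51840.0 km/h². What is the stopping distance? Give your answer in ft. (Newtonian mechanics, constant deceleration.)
d = v₀² / (2a) (with unit conversion) = 369.1 ft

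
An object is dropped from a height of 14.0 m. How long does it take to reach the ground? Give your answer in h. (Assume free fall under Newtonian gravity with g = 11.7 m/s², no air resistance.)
t = √(2h/g) (with unit conversion) = 0.0004297 h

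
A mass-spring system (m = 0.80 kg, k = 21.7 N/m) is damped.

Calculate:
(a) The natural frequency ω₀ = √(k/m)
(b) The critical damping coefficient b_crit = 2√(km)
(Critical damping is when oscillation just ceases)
ω₀ = √(k/m) = √(21.7/0.8) = 5.208 rad/s
b_crit = 2√(km) = 2√(21.7×0.8) = 8.333 kg/s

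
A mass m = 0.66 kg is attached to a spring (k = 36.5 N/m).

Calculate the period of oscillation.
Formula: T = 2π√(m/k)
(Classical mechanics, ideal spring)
T = 2π√(m/k) = 2π√(0.66/36.5) = 0.8449 s; f = 1/T = 1.184 Hz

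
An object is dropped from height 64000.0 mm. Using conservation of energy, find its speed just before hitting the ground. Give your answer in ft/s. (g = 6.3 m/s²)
mgh = ½mv² → v = √(2gh) = √(2×6.3×64) = 28.4 m/s = 93.17 ft/s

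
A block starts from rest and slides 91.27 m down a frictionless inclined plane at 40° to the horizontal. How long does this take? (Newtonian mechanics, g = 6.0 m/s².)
a = g sin(θ) = 6.0 × sin(40°) = 3.86 m/s²
t = √(2d/a) = √(2 × 91.27 / 3.86) = 6.88 s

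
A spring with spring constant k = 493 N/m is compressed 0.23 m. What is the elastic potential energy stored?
PE = ½kx² = ½×493×0.23² = 13.04 J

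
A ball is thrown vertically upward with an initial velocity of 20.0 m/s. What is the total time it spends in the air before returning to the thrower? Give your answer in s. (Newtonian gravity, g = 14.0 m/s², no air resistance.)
t_total = 2v₀/g = 2.857 s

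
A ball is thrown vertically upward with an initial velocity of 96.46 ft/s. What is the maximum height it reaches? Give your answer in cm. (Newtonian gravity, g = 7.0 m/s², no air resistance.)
h_max = v₀²/(2g) (with unit conversion) = 6174.0 cm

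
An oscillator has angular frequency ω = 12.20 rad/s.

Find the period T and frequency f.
T = 2π/ω = 2π/12.2 = 0.515 s; f = ω/2π = 1.942 Hz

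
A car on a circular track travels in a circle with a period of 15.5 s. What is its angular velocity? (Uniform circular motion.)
ω = 2π/T = 2π/15.5 = 0.4054 rad/s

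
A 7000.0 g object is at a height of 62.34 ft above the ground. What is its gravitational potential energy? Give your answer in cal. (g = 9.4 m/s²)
PE = mgh = 7 kg × 9.4 m/s² × 19 m = 1250 J = 298.8 cal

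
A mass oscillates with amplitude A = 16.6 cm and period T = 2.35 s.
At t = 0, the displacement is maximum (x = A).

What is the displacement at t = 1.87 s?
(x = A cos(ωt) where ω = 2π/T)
ω = 2π/T = 2π/2.35 = 2.674 rad/s
x = A cos(ωt) = 16.6×cos(2.674×1.87) = 4.706 cm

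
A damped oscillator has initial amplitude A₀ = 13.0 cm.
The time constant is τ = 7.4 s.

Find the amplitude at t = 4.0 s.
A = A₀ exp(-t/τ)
A = A₀ exp(−t/τ) = 13.0×exp(−4.0/7.4) = 7.572 cm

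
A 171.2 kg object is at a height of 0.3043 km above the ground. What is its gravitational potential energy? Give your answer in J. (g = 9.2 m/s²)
PE = mgh = 171.2 kg × 9.2 m/s² × 304.3 m = 4.793e+05 J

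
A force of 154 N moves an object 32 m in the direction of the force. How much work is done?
W = Fd = 154×32 = 4928.0 J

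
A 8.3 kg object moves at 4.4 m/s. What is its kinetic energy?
KE = ½mv² = ½×8.3×4.4² = 80.344 J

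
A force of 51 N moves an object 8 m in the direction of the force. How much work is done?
W = Fd = 51×8 = 408.0 J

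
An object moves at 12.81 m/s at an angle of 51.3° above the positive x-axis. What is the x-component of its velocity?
vₓ = v cos(θ) = 12.81 × cos(51.3°) = 8.01 m/s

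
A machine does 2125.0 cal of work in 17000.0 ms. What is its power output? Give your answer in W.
P = W/t = 8891 J / 17 s = 523 W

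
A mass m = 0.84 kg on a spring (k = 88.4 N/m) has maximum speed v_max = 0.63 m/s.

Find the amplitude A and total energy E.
½mv²_max = ½kA² → A = v_max√(m/k) = 0.63×√(0.84/88.4) = 0.06141 m = 6.141 cm
E = ½mv²_max = ½×0.84×0.63² = 0.1667 J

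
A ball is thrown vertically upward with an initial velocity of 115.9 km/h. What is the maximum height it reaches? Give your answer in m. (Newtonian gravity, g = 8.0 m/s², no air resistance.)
h_max = v₀²/(2g) (with unit conversion) = 64.78 m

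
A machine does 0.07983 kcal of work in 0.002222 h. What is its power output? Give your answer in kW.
P = W/t = 334 J / 7.999 s = 41.76 W = 0.04176 kW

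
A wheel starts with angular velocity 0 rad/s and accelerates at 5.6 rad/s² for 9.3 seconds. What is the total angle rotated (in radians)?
θ = ω₀t + ½αt² = 0×9.3 + ½×5.6×9.3² = 242.17 rad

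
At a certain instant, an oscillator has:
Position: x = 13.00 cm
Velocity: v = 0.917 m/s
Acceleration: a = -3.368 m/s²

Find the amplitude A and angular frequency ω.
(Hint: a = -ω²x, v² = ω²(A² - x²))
a = −ω²x → ω = √(|a|/x) = √(3.368/0.13) = 5.09 rad/s
v² = ω²(A² − x²) → A = √(x² + v²/ω²) = √(0.13² + 0.917²/5.09²) = 0.2222 m = 22.22 cm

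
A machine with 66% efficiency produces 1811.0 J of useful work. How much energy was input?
W_in = W_out/η = 1811.0/0.66 = 2743.9 J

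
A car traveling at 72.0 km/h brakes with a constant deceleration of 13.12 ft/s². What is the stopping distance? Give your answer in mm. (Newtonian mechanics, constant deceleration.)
d = v₀² / (2a) (with unit conversion) = 50010.0 mm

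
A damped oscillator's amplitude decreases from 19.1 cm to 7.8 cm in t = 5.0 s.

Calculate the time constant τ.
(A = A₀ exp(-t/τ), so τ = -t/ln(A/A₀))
A/A₀ = 7.8/19.1 = 0.4084; ln(A/A₀) = -0.8956
τ = −t/ln(A/A₀) = −5.0/-0.8956 = 5.583 s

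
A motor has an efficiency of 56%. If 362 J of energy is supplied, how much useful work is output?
W_out = η × W_in = 0.56 × 362 = 202.72 J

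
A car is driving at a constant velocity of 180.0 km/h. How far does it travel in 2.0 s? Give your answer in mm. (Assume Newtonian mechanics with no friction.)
d = vt (with unit conversion) = 100000.0 mm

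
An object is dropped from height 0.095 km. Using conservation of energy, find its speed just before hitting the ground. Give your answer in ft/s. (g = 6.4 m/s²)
mgh = ½mv² → v = √(2gh) = √(2×6.4×95) = 34.87 m/s = 114.4 ft/s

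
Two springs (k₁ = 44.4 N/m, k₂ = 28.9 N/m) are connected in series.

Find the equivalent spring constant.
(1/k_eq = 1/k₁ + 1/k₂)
1/k_eq = 1/44.4 + 1/28.9 = 0.057125; k_eq = 17.51 N/m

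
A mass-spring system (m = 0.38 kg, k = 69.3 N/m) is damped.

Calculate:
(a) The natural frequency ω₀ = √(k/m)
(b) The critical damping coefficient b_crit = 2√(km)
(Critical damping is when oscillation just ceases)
ω₀ = √(k/m) = √(69.3/0.38) = 13.5 rad/s
b_crit = 2√(km) = 2√(69.3×0.38) = 10.26 kg/s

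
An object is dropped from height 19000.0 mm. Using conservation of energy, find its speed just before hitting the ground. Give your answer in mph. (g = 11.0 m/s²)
mgh = ½mv² → v = √(2gh) = √(2×11.0×19) = 20.45 m/s = 45.73 mph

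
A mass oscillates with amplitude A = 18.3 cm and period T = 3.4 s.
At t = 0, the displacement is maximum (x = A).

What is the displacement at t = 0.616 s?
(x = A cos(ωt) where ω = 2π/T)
ω = 2π/T = 2π/3.4 = 1.848 rad/s
x = A cos(ωt) = 18.3×cos(1.848×0.616) = 7.669 cm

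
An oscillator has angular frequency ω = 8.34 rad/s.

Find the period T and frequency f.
T = 2π/ω = 2π/8.34 = 0.7534 s; f = ω/2π = 1.327 Hz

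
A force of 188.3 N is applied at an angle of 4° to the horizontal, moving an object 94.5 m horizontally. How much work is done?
W = Fd cosθ = 188.3×94.5×cos(4°) = 17751.0 J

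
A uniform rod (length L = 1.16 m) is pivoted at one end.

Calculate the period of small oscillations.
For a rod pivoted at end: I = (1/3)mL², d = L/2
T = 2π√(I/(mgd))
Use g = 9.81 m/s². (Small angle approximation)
I/m = (1/3)L² = 0.4485 m²; d = L/2 = 0.58 m
T = 2π√(I/(mgd)) = 2π√(0.4485/(9.81×0.58)) = 1.764 s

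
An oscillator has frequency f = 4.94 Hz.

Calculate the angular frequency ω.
ω = 2πf = 2π×4.94 = 31.04 rad/s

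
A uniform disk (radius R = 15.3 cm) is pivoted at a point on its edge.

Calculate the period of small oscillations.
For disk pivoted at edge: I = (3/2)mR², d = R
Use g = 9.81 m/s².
I/m = (3/2)R² = 0.03511 m²; d = R = 0.153 m
T = 2π√((3/2)R²/(gR)) = 2π√(3R/(2g)) = 0.961 s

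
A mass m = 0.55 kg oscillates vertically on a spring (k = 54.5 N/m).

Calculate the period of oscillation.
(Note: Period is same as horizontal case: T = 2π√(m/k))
T = 2π√(m/k) = 2π√(0.55/54.5) = 0.6312 s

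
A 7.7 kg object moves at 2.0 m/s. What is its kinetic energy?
KE = ½mv² = ½×7.7×2.0² = 15.4 J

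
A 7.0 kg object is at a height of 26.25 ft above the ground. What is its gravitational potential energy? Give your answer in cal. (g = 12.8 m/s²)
PE = mgh = 7 kg × 12.8 m/s² × 8.001 m = 716.9 J = 171.3 cal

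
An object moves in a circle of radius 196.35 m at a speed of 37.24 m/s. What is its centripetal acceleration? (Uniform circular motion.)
a_c = v²/r = 37.24²/196.35 = 1386.82/196.35 = 7.06 m/s²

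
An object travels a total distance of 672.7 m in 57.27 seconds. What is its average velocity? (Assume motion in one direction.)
v_avg = Δd / Δt = 672.7 / 57.27 = 11.75 m/s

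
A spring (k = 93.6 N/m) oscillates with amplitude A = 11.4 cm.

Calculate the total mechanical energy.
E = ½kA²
E = ½kA² = ½×93.6×(0.114)² = 0.6082 J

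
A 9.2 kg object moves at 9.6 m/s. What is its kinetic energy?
KE = ½mv² = ½×9.2×9.6² = 423.936 J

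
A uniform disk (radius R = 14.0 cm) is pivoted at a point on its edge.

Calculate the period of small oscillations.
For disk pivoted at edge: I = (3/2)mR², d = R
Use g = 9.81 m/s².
I/m = (3/2)R² = 0.0294 m²; d = R = 0.14 m
T = 2π√((3/2)R²/(gR)) = 2π√(3R/(2g)) = 0.9193 s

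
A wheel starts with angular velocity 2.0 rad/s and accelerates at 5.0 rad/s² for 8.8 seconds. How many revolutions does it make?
θ = ω₀t + ½αt² = 2.0×8.8 + ½×5.0×8.8² = 211.2 rad
Revolutions = θ/(2π) = 211.2/(2π) = 33.61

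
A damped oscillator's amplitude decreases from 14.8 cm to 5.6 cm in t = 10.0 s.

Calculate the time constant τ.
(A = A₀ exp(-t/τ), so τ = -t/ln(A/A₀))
A/A₀ = 5.6/14.8 = 0.3784; ln(A/A₀) = -0.9719
τ = −t/ln(A/A₀) = −10.0/-0.9719 = 10.29 s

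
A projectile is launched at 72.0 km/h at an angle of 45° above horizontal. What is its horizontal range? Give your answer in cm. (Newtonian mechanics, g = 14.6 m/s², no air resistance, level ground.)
R = v₀² sin(2θ) / g (with unit conversion) = 2740.0 cm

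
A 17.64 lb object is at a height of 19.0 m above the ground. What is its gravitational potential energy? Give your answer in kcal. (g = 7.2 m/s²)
PE = mgh = 8.001 kg × 7.2 m/s² × 19 m = 1095 J = 0.2616 kcal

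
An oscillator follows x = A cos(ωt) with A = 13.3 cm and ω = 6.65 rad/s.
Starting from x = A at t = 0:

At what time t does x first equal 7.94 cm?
cos(ωt) = x/A = 7.94/13.3 = 0.597
ωt = arccos(0.597) = 0.931 rad
t = 0.931/6.65 = 0.14 s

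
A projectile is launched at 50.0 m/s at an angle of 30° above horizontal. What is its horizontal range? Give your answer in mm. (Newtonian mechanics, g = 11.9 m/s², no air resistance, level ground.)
R = v₀² sin(2θ) / g (with unit conversion) = 181900.0 mm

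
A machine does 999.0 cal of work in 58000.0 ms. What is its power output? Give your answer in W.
P = W/t = 4180 J / 58 s = 72.07 W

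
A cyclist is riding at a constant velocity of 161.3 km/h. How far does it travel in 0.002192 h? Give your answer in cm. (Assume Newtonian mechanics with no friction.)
d = vt (with unit conversion) = 35360.0 cm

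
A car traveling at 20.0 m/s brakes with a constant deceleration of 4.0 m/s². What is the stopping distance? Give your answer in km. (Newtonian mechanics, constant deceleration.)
d = v₀² / (2a) (with unit conversion) = 0.05 km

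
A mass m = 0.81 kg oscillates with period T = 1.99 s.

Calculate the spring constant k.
T = 2π√(m/k) → k = m(2π/T)² = 0.81×(2π/1.99)² = 8.075 N/m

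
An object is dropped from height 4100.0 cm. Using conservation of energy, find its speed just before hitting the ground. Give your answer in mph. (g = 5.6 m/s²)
mgh = ½mv² → v = √(2gh) = √(2×5.6×41) = 21.43 m/s = 47.94 mph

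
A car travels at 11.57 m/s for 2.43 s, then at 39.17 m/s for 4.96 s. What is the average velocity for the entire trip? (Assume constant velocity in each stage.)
d₁ = v₁t₁ = 11.57 × 2.43 = 28.1151 m
d₂ = v₂t₂ = 39.17 × 4.96 = 194.283 m
d_total = 222.4 m, t_total = 7.39 s
v_avg = d_total/t_total = 222.4/7.39 = 30.09 m/s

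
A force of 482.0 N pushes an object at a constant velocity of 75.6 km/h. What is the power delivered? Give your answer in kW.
P = Fv = 482 N × 21 m/s = 1.012e+04 W = 10.12 kW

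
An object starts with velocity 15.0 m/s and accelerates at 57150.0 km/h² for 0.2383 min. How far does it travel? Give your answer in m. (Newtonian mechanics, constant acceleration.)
d = v₀t + ½at² (with unit conversion) = 665.2 m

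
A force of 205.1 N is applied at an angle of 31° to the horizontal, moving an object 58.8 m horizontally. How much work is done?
W = Fd cosθ = 205.1×58.8×cos(31°) = 10337.0 J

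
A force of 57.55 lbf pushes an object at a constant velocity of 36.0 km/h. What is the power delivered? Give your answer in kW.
P = Fv = 256 N × 10 m/s = 2560 W = 2.56 kW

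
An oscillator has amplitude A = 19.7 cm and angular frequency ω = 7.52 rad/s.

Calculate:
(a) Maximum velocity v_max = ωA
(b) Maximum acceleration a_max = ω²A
v_max = ωA = 7.52×0.197 = 1.481 m/s
a_max = ω²A = 7.52²×0.197 = 11.14 m/s²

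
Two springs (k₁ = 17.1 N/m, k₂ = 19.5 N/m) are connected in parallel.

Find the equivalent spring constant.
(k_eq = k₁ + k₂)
k_eq = k₁ + k₂ = 17.1 + 19.5 = 36.6 N/m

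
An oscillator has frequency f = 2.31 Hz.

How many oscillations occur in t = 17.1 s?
n = f×t = 2.31×17.1 = 39.5 oscillations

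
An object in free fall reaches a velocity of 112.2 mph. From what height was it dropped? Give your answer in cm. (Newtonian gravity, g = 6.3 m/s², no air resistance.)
h = v²/(2g) (with unit conversion) = 19970.0 cm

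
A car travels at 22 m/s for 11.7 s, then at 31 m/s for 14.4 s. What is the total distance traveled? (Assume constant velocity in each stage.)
d₁ = v₁t₁ = 22 × 11.7 = 257.4 m
d₂ = v₂t₂ = 31 × 14.4 = 446.4 m
d_total = 257.4 + 446.4 = 703.8 m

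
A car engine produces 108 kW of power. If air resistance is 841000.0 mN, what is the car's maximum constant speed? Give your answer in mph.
P = Fv → v = P/F = 108000 W / 841 N = 128.4 m/s = 287.3 mph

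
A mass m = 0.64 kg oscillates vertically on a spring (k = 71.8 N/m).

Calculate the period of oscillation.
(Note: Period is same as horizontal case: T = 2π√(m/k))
T = 2π√(m/k) = 2π√(0.64/71.8) = 0.5932 s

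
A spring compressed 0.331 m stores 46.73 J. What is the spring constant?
PE = ½kx² → k = 2PE/x² = 2×46.73/0.331² = 853.0 N/m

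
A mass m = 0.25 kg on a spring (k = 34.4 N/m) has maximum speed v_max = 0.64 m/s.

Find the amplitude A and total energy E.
½mv²_max = ½kA² → A = v_max√(m/k) = 0.64×√(0.25/34.4) = 0.05456 m = 5.456 cm
E = ½mv²_max = ½×0.25×0.64² = 0.0512 J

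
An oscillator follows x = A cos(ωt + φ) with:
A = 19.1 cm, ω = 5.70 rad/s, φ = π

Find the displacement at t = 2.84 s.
x = A cos(ωt + φ) = 19.1×cos(5.7×2.84 + π) = 16.94 cm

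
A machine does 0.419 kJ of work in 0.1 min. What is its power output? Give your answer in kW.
P = W/t = 419 J / 6 s = 69.83 W = 0.06983 kW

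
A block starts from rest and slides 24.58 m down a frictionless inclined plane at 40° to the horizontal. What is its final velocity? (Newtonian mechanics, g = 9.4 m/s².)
a = g sin(θ) = 9.4 × sin(40°) = 6.04 m/s²
v = √(2ad) = √(2 × 6.04 × 24.58) = 17.23 m/s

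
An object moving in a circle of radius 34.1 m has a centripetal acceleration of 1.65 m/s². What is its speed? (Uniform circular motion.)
v = √(a_c × r) = √(1.65 × 34.1) = 7.5 m/s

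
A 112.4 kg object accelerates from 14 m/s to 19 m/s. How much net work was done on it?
W_net = ΔKE = ½m(v₂² − v₁²) = ½×112.4×(19² − 14²) = 9273.0 J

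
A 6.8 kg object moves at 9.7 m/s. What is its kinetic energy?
KE = ½mv² = ½×6.8×9.7² = 319.906 J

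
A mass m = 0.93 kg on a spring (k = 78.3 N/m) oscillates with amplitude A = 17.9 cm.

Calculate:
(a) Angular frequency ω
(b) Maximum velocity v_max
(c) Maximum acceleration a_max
ω = √(k/m) = √(78.3/0.93) = 9.176 rad/s
v_max = ωA = 9.176×0.179 = 1.642 m/s
a_max = ω²A = 9.176²×0.179 = 15.07 m/s²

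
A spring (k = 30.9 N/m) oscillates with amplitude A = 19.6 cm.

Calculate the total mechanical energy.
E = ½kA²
E = ½kA² = ½×30.9×(0.196)² = 0.5935 J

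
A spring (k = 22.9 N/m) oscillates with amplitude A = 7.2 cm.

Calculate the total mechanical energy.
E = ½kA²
E = ½kA² = ½×22.9×(0.072)² = 0.05936 J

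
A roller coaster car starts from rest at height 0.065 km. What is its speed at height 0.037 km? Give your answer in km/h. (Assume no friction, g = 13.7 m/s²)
mgh₁ = ½mv₂² + mgh₂ → v₂ = √(2g(h₁−h₂)) = √(2×13.7×(65−37)) = 27.7 m/s = 99.71 km/h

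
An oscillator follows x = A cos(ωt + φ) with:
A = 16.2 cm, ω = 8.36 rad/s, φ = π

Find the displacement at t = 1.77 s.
x = A cos(ωt + φ) = 16.2×cos(8.36×1.77 + π) = 9.933 cm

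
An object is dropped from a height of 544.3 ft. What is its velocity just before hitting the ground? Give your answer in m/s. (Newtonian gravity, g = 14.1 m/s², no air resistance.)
v = √(2gh) (with unit conversion) = 68.4 m/s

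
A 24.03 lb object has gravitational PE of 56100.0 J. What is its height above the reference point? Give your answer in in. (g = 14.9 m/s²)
PE = mgh → h = PE/(mg) = 5.61e+04 J / (10.9 kg × 14.9 m/s²) = 345.4 m = 13600.0 in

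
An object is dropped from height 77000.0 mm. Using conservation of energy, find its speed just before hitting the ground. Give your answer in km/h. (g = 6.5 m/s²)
mgh = ½mv² → v = √(2gh) = √(2×6.5×77) = 31.64 m/s = 113.9 km/h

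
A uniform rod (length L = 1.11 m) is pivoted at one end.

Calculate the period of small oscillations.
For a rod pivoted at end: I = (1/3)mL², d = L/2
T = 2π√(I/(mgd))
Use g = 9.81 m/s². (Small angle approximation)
I/m = (1/3)L² = 0.4107 m²; d = L/2 = 0.555 m
T = 2π√(I/(mgd)) = 2π√(0.4107/(9.81×0.555)) = 1.726 s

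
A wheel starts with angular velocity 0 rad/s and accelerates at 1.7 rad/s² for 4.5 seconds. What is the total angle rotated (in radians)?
θ = ω₀t + ½αt² = 0×4.5 + ½×1.7×4.5² = 17.21 rad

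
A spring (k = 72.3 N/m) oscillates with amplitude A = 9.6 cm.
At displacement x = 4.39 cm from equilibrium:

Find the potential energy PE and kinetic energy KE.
E_total = ½kA² = ½×72.3×(0.096)² = 0.3332 J
PE = ½kx² = ½×72.3×(0.0439)² = 0.06967 J
KE = E_total − PE = 0.2635 J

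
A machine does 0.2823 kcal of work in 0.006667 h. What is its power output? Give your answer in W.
P = W/t = 1181 J / 24 s = 49.21 W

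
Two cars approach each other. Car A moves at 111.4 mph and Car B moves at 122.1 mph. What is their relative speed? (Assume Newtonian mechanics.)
v_rel = v_A + v_B = 111.4 + 122.1 = 233.5 mph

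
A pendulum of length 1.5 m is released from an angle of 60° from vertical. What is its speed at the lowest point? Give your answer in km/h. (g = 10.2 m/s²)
h = L(1 − cosθ) = 1.5×(1 − cos60°) = 0.75 m
v = √(2gh) = √(2×10.2×0.75) = 3.912 m/s = 14.08 km/h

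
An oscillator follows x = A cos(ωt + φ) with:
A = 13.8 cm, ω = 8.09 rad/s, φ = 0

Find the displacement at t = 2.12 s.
x = A cos(ωt + φ) = 13.8×cos(8.09×2.12 + 0) = -1.761 cm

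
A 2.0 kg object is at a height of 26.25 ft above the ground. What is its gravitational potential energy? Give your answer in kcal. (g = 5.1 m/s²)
PE = mgh = 2 kg × 5.1 m/s² × 8.001 m = 81.61 J = 0.01951 kcal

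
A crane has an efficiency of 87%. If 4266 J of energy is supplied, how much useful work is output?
W_out = η × W_in = 0.87 × 4266 = 3711.4 J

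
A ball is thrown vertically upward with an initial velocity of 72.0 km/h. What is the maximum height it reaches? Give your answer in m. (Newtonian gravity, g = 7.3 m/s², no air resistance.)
h_max = v₀²/(2g) (with unit conversion) = 27.4 m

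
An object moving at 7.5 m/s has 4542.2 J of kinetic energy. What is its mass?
KE = ½mv² → m = 2KE/v² = 2×4542.2/7.5² = 161.5 kg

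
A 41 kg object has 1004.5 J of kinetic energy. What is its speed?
KE = ½mv² → v = √(2KE/m) = √(2×1004.5/41) = 7.0 m/s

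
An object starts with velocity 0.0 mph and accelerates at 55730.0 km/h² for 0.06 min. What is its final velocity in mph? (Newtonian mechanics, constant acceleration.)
v = v₀ + at (with unit conversion) = 34.63 mph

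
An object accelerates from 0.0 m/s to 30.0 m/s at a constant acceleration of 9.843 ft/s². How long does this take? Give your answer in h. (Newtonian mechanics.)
t = (v - v₀)/a (with unit conversion) = 0.002778 h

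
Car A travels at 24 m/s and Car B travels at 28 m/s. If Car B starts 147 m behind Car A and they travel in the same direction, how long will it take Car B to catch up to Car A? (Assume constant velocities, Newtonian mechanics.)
Relative speed: v_rel = 28 - 24 = 4 m/s
Time to catch: t = d₀/v_rel = 147/4 = 36.75 s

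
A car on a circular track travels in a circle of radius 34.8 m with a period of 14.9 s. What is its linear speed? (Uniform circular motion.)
v = 2πr/T = 2π×34.8/14.9 = 14.67 m/s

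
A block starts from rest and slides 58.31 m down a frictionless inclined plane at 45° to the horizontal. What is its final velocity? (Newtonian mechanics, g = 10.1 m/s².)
a = g sin(θ) = 10.1 × sin(45°) = 7.14 m/s²
v = √(2ad) = √(2 × 7.14 × 58.31) = 28.86 m/s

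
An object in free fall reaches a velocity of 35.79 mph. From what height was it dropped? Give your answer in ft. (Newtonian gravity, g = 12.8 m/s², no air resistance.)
h = v²/(2g) (with unit conversion) = 32.81 ft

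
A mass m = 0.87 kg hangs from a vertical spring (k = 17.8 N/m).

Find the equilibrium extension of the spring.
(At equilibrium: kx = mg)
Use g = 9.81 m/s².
x_eq = mg/k = 0.87×9.81/17.8 = 0.4795 m = 47.95 cm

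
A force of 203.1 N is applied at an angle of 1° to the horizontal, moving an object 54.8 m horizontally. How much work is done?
W = Fd cosθ = 203.1×54.8×cos(1°) = 11128.0 J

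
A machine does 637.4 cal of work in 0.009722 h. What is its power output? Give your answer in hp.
P = W/t = 2667 J / 35 s = 76.2 W = 0.1022 hp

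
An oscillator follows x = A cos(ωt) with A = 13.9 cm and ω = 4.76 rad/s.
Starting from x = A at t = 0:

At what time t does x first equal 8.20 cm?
cos(ωt) = x/A = 8.2/13.9 = 0.5899
ωt = arccos(0.5899) = 0.9398 rad
t = 0.9398/4.76 = 0.1974 s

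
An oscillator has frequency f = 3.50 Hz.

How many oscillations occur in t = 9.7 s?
n = f×t = 3.5×9.7 = 33.95 oscillations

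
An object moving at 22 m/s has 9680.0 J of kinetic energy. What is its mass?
KE = ½mv² → m = 2KE/v² = 2×9680.0/22² = 40.0 kg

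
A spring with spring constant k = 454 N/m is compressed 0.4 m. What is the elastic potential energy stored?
PE = ½kx² = ½×454×0.4² = 36.32 J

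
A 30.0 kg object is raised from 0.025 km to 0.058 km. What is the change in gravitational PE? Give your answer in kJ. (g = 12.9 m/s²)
ΔPE = mg(h₂ − h₁) = 30 kg × 12.9 m/s² × (58 − 25) m = 1.277e+04 J = 12.77 kJ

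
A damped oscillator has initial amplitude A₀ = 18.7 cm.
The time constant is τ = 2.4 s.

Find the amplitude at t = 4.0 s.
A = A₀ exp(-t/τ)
A = A₀ exp(−t/τ) = 18.7×exp(−4.0/2.4) = 3.532 cm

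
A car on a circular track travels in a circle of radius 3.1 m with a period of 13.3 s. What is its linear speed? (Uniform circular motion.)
v = 2πr/T = 2π×3.1/13.3 = 1.46 m/s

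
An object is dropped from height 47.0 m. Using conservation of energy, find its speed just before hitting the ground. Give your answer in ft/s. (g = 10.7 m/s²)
mgh = ½mv² → v = √(2gh) = √(2×10.7×47) = 31.71 m/s = 104.0 ft/s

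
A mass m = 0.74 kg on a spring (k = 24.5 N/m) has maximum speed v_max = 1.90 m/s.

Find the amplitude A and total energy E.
½mv²_max = ½kA² → A = v_max√(m/k) = 1.9×√(0.74/24.5) = 0.3302 m = 33.02 cm
E = ½mv²_max = ½×0.74×1.9² = 1.336 J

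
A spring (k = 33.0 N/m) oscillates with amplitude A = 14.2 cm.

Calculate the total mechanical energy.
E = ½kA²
E = ½kA² = ½×33.0×(0.142)² = 0.3327 J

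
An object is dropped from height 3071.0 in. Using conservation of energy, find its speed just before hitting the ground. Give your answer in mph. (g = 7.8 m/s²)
mgh = ½mv² → v = √(2gh) = √(2×7.8×78) = 34.88 m/s = 78.03 mph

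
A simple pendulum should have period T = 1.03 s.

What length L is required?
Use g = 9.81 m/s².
T = 2π√(L/g) → L = g(T/2π)² = 9.81×(1.03/2π)² = 0.2636 m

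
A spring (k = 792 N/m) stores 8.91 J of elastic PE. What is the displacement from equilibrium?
PE = ½kx² → x = √(2PE/k) = √(2×8.91/792) = 0.15 m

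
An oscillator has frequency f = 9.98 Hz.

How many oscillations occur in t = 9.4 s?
n = f×t = 9.98×9.4 = 93.81 oscillations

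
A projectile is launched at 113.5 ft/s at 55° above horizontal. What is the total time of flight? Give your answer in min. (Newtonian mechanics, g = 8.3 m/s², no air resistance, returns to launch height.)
T = 2v₀sin(θ)/g (with unit conversion) = 0.1138 min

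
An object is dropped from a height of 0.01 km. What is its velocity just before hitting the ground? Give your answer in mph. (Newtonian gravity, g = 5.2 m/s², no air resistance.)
v = √(2gh) (with unit conversion) = 22.81 mph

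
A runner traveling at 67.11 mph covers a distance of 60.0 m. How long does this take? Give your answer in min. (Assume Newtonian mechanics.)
t = d/v (with unit conversion) = 0.03333 min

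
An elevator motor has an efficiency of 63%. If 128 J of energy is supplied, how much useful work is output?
W_out = η × W_in = 0.63 × 128 = 80.64 J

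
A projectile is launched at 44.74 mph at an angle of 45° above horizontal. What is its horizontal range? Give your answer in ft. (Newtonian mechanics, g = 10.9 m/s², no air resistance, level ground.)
R = v₀² sin(2θ) / g (with unit conversion) = 120.4 ft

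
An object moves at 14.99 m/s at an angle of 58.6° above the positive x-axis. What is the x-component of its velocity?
vₓ = v cos(θ) = 14.99 × cos(58.6°) = 7.81 m/s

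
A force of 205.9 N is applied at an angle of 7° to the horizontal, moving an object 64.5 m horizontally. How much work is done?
W = Fd cosθ = 205.9×64.5×cos(7°) = 13182.0 J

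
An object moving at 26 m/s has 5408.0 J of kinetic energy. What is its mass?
KE = ½mv² → m = 2KE/v² = 2×5408.0/26² = 16.0 kg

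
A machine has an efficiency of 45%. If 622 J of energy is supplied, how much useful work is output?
W_out = η × W_in = 0.45 × 622 = 279.9 J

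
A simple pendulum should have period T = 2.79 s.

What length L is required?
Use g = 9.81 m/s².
T = 2π√(L/g) → L = g(T/2π)² = 9.81×(2.79/2π)² = 1.934 m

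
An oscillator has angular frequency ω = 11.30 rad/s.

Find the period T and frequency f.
T = 2π/ω = 2π/11.3 = 0.556 s; f = ω/2π = 1.798 Hz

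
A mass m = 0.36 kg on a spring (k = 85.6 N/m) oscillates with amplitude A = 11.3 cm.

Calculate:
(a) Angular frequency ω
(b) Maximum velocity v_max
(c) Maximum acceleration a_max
ω = √(k/m) = √(85.6/0.36) = 15.42 rad/s
v_max = ωA = 15.42×0.113 = 1.742 m/s
a_max = ω²A = 15.42²×0.113 = 26.87 m/s²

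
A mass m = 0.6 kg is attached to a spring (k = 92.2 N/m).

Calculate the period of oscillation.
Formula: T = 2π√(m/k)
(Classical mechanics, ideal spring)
T = 2π√(m/k) = 2π√(0.6/92.2) = 0.5069 s; f = 1/T = 1.973 Hz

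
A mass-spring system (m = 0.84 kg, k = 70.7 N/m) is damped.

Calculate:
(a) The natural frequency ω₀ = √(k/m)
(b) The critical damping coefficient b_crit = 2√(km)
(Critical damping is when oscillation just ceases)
ω₀ = √(k/m) = √(70.7/0.84) = 9.174 rad/s
b_crit = 2√(km) = 2√(70.7×0.84) = 15.41 kg/s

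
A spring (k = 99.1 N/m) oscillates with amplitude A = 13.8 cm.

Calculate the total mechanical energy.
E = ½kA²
E = ½kA² = ½×99.1×(0.138)² = 0.9436 J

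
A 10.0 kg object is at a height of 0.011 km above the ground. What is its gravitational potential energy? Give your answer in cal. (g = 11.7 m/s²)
PE = mgh = 10 kg × 11.7 m/s² × 11 m = 1287 J = 307.6 cal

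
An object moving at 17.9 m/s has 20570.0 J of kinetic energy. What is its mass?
KE = ½mv² → m = 2KE/v² = 2×20570.0/17.9² = 128.4 kg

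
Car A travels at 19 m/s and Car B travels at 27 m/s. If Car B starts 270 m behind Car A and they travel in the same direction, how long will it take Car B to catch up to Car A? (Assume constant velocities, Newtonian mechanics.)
Relative speed: v_rel = 27 - 19 = 8 m/s
Time to catch: t = d₀/v_rel = 270/8 = 33.75 s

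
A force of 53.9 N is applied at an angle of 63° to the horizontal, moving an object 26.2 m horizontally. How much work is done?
W = Fd cosθ = 53.9×26.2×cos(63°) = 641.12 J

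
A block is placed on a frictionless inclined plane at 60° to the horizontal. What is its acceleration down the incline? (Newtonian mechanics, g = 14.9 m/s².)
a = g sin(θ) = 14.9 × sin(60°) = 14.9 × 0.866 = 12.9 m/s²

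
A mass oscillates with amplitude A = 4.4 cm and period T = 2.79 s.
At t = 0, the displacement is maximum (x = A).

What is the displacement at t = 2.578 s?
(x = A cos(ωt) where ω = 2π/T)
ω = 2π/T = 2π/2.79 = 2.252 rad/s
x = A cos(ωt) = 4.4×cos(2.252×2.578) = 3.908 cm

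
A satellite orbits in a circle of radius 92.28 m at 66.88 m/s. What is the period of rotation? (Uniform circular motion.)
T = 2πr/v = 2π×92.28/66.88 = 8.67 s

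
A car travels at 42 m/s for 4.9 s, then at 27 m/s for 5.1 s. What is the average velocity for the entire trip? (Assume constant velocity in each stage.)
d₁ = v₁t₁ = 42 × 4.9 = 205.8 m
d₂ = v₂t₂ = 27 × 5.1 = 137.7 m
d_total = 343.5 m, t_total = 10 s
v_avg = d_total/t_total = 343.5/10 = 34.35 m/s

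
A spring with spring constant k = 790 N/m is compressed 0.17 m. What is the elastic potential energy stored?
PE = ½kx² = ½×790×0.17² = 11.42 J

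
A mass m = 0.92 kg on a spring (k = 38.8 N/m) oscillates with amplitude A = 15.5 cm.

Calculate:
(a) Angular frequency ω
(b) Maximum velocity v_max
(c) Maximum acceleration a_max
ω = √(k/m) = √(38.8/0.92) = 6.494 rad/s
v_max = ωA = 6.494×0.155 = 1.007 m/s
a_max = ω²A = 6.494²×0.155 = 6.537 m/s²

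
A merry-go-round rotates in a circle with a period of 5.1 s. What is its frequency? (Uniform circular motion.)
f = 1/T = 1/5.1 = 0.1961 Hz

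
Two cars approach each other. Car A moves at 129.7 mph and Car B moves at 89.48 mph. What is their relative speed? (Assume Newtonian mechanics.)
v_rel = v_A + v_B = 129.7 + 89.48 = 219.2 mph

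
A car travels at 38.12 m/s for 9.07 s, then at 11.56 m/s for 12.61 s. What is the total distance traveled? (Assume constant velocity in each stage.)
d₁ = v₁t₁ = 38.12 × 9.07 = 345.748 m
d₂ = v₂t₂ = 11.56 × 12.61 = 145.772 m
d_total = 345.748 + 145.772 = 491.52 m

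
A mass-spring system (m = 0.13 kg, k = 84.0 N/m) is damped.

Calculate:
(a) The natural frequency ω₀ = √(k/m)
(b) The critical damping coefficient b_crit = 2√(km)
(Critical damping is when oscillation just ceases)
ω₀ = √(k/m) = √(84.0/0.13) = 25.42 rad/s
b_crit = 2√(km) = 2√(84.0×0.13) = 6.609 kg/s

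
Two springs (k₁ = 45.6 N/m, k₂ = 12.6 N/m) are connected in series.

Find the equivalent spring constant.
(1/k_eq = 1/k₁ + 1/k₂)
1/k_eq = 1/45.6 + 1/12.6 = 0.10129; k_eq = 9.872 N/m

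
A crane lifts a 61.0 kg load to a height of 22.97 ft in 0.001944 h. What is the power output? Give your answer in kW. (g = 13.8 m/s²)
W = mgh = 61×13.8×7.001 = 5894 J
P = W/t = 5894/6.998 = 842.1 W = 0.8421 kW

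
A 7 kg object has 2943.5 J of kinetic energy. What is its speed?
KE = ½mv² → v = √(2KE/m) = √(2×2943.5/7) = 29.0 m/s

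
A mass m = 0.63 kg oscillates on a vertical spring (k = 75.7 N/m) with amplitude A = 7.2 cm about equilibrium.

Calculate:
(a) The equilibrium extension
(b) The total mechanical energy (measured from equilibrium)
x_eq = mg/k = 0.63×9.81/75.7 = 0.08164 m = 8.164 cm
E = ½kA² = ½×75.7×(0.072)² = 0.1962 J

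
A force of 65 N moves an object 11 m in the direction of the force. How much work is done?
W = Fd = 65×11 = 715.0 J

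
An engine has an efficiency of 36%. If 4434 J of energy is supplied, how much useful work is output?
W_out = η × W_in = 0.36 × 4434 = 1596.2 J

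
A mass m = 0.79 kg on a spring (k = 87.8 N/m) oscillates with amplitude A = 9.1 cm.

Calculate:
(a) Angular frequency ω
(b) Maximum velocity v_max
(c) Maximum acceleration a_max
ω = √(k/m) = √(87.8/0.79) = 10.54 rad/s
v_max = ωA = 10.54×0.091 = 0.9593 m/s
a_max = ω²A = 10.54²×0.091 = 10.11 m/s²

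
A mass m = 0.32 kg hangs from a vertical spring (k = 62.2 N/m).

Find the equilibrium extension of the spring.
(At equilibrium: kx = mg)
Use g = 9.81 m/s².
x_eq = mg/k = 0.32×9.81/62.2 = 0.05047 m = 5.047 cm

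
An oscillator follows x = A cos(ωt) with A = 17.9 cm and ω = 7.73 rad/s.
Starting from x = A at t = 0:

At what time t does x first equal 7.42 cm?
cos(ωt) = x/A = 7.42/17.9 = 0.4145
ωt = arccos(0.4145) = 1.143 rad
t = 1.143/7.73 = 0.1479 s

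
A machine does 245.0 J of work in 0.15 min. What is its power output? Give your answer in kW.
P = W/t = 245 J / 9 s = 27.22 W = 0.02722 kW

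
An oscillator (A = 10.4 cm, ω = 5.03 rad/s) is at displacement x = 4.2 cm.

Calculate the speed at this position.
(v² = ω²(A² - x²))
v = ω√(A² − x²) = 5.03×√(0.104² − 0.042²) = 0.4786 m/s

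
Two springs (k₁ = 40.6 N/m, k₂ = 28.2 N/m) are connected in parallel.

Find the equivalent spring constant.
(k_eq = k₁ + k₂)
k_eq = k₁ + k₂ = 40.6 + 28.2 = 68.8 N/m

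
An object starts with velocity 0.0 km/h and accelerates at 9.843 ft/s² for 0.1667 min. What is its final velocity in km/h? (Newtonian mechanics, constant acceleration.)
v = v₀ + at (with unit conversion) = 108.0 km/h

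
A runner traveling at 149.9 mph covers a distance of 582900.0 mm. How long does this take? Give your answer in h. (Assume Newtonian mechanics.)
t = d/v (with unit conversion) = 0.002416 h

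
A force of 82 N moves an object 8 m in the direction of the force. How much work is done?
W = Fd = 82×8 = 656.0 J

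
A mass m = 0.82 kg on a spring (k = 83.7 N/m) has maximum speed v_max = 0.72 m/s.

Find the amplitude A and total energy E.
½mv²_max = ½kA² → A = v_max√(m/k) = 0.72×√(0.82/83.7) = 0.07127 m = 7.127 cm
E = ½mv²_max = ½×0.82×0.72² = 0.2125 J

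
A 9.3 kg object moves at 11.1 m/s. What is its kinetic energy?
KE = ½mv² = ½×9.3×11.1² = 572.9265 J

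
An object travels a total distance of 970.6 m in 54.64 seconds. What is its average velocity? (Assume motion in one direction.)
v_avg = Δd / Δt = 970.6 / 54.64 = 17.76 m/s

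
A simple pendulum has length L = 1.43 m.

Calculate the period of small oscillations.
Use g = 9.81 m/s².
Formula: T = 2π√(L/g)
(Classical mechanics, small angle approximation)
T = 2π√(L/g) = 2π√(1.43/9.81) = 2.399 s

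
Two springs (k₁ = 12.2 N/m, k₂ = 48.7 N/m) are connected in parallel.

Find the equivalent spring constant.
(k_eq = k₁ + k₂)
k_eq = k₁ + k₂ = 12.2 + 48.7 = 60.9 N/m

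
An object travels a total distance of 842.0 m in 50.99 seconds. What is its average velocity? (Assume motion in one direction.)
v_avg = Δd / Δt = 842.0 / 50.99 = 16.51 m/s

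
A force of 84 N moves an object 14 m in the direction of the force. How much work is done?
W = Fd = 84×14 = 1176.0 J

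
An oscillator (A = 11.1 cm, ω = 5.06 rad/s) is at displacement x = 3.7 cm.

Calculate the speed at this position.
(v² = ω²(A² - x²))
v = ω√(A² − x²) = 5.06×√(0.111² − 0.037²) = 0.5295 m/s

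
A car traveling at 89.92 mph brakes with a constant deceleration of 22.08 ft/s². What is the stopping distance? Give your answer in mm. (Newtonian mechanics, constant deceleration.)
d = v₀² / (2a) (with unit conversion) = 120000.0 mm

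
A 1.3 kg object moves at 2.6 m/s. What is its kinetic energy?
KE = ½mv² = ½×1.3×2.6² = 4.394 J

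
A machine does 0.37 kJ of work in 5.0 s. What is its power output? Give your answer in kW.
P = W/t = 370 J / 5 s = 74 W = 0.074 kW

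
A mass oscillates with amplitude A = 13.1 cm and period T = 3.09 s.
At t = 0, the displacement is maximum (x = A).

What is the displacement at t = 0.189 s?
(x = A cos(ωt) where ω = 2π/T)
ω = 2π/T = 2π/3.09 = 2.033 rad/s
x = A cos(ωt) = 13.1×cos(2.033×0.189) = 12.14 cm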